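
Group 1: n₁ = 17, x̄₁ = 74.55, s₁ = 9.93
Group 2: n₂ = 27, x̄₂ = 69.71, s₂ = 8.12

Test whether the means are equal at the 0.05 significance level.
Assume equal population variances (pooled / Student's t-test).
Student's two-sample t-test (equal variances):
H₀: μ₁ = μ₂
H₁: μ₁ ≠ μ₂
df = n₁ + n₂ - 2 = 42
Pooled variance s_p² = [(n₁-1)s₁² + (n₂-1)s₂²] / (n₁ + n₂ - 2) = [(16)(9.93²) + (26)(8.12²)] / 42 = 78.3803
SE = √(s_p²(1/n₁ + 1/n₂)) = √(78.3803 × (1/17 + 1/27)) = 2.7411
t = (x̄₁ - x̄₂) / SE = (74.55 - 69.71) / 2.7411 = 4.84 / 2.7411 = 1.766
p-value = 0.0847

Since p-value > α = 0.05, we fail to reject H₀.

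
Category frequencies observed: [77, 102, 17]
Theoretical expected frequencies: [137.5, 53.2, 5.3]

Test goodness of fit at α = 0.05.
Chi-square goodness of fit test:
H₀: observed counts match expected distribution
H₁: observed counts differ from expected distribution
df = k - 1 = 2
χ² = Σ(O - E)²/E
   = (77 - 137.5)²/137.5 + (102 - 53.2)²/53.2 + (17 - 5.3)²/5.3
   = 26.620 + 44.764 + 25.828
   = 97.21
p-value < 0.0001

Since p-value < α = 0.05, we reject H₀.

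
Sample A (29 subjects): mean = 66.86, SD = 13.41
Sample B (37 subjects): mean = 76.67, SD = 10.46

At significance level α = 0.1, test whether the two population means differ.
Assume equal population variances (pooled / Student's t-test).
Student's two-sample t-test (equal variances):
H₀: μ₁ = μ₂
H₁: μ₁ ≠ μ₂
df = n₁ + n₂ - 2 = 64
Pooled variance s_p² = [(n₁-1)s₁² + (n₂-1)s₂²] / (n₁ + n₂ - 2) = [(28)(13.41²) + (36)(10.46²)] / 64 = 140.2188
SE = √(s_p²(1/n₁ + 1/n₂)) = √(140.2188 × (1/29 + 1/37)) = 2.9368
t = (x̄₁ - x̄₂) / SE = (66.86 - 76.67) / 2.9368 = -9.81 / 2.9368 = -3.340
p-value = 0.0014

Since p-value < α = 0.1, we reject H₀.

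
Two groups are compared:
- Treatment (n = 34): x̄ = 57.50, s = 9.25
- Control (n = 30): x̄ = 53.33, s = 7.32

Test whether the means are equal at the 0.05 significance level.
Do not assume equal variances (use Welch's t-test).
Welch's two-sample t-test:
H₀: μ₁ = μ₂
H₁: μ₁ ≠ μ₂
s₁²/n₁ = 9.25²/34 = 2.5165,  s₂²/n₂ = 7.32²/30 = 1.7861
SE = √(s₁²/n₁ + s₂²/n₂) = √(2.5165 + 1.7861) = 2.0743
df (Welch-Satterthwaite) = (s₁²/n₁ + s₂²/n₂)² / [(s₁²/n₁)²/(n₁-1) + (s₂²/n₂)²/(n₂-1)] ≈ 61.32
t = (x̄₁ - x̄₂) / SE = (57.50 - 53.33) / 2.0743 = 4.17 / 2.0743 = 2.010
p-value = 0.0488

Since p-value < α = 0.05, we reject H₀.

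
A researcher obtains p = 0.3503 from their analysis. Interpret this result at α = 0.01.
Since p = 0.3503 > α = 0.01, fail to reject H₀.
There is insufficient evidence to reject the null hypothesis; the result is not statistically significant at the 0.01 level.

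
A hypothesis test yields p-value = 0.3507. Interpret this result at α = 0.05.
Since p = 0.3507 > α = 0.05, fail to reject H₀.
There is insufficient evidence to reject the null hypothesis; the result is not statistically significant at the 0.05 level.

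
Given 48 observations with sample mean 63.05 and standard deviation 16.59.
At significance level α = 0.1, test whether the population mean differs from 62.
One-sample t-test:
H₀: μ = 62
H₁: μ ≠ 62
df = n - 1 = 47
t = (x̄ - μ₀) / (s/√n) = (63.05 - 62) / (16.59/√48) = 0.438
p-value = 0.6630

Since p-value > α = 0.1, we fail to reject H₀.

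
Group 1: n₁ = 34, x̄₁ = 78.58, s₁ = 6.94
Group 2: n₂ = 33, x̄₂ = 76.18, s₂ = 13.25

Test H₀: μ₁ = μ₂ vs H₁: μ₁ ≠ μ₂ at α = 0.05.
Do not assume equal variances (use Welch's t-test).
Welch's two-sample t-test:
H₀: μ₁ = μ₂
H₁: μ₁ ≠ μ₂
s₁²/n₁ = 6.94²/34 = 1.4166,  s₂²/n₂ = 13.25²/33 = 5.3201
SE = √(s₁²/n₁ + s₂²/n₂) = √(1.4166 + 5.3201) = 2.5955
df (Welch-Satterthwaite) = (s₁²/n₁ + s₂²/n₂)² / [(s₁²/n₁)²/(n₁-1) + (s₂²/n₂)²/(n₂-1)] ≈ 48.01
t = (x̄₁ - x̄₂) / SE = (78.58 - 76.18) / 2.5955 = 2.40 / 2.5955 = 0.925
p-value = 0.3598

Since p-value > α = 0.05, we fail to reject H₀.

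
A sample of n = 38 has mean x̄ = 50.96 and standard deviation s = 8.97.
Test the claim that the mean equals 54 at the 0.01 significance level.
One-sample t-test:
H₀: μ = 54
H₁: μ ≠ 54
df = n - 1 = 37
t = (x̄ - μ₀) / (s/√n) = (50.96 - 54) / (8.97/√38) = -2.089
p-value = 0.0436

Since p-value > α = 0.01, we fail to reject H₀.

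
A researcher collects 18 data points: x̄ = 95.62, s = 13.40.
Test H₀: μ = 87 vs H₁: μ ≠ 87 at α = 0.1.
One-sample t-test:
H₀: μ = 87
H₁: μ ≠ 87
df = n - 1 = 17
t = (x̄ - μ₀) / (s/√n) = (95.62 - 87) / (13.40/√18) = 2.729
p-value = 0.0143

Since p-value < α = 0.1, we reject H₀.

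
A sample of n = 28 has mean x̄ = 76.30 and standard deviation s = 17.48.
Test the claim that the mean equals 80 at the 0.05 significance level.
One-sample t-test:
H₀: μ = 80
H₁: μ ≠ 80
df = n - 1 = 27
t = (x̄ - μ₀) / (s/√n) = (76.30 - 80) / (17.48/√28) = -1.120
p-value = 0.2726

Since p-value > α = 0.05, we fail to reject H₀.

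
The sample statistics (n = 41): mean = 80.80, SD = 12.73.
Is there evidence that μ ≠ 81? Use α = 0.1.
One-sample t-test:
H₀: μ = 81
H₁: μ ≠ 81
df = n - 1 = 40
t = (x̄ - μ₀) / (s/√n) = (80.80 - 81) / (12.73/√41) = -0.101
p-value = 0.9204

Since p-value > α = 0.1, we fail to reject H₀.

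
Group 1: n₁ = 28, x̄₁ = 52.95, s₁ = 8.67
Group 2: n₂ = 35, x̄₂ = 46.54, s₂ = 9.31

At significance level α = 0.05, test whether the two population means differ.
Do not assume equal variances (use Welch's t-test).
Welch's two-sample t-test:
H₀: μ₁ = μ₂
H₁: μ₁ ≠ μ₂
s₁²/n₁ = 8.67²/28 = 2.6846,  s₂²/n₂ = 9.31²/35 = 2.4765
SE = √(s₁²/n₁ + s₂²/n₂) = √(2.6846 + 2.4765) = 2.2718
df (Welch-Satterthwaite) = (s₁²/n₁ + s₂²/n₂)² / [(s₁²/n₁)²/(n₁-1) + (s₂²/n₂)²/(n₂-1)] ≈ 59.55
t = (x̄₁ - x̄₂) / SE = (52.95 - 46.54) / 2.2718 = 6.41 / 2.2718 = 2.822
p-value = 0.0065

Since p-value < α = 0.05, we reject H₀.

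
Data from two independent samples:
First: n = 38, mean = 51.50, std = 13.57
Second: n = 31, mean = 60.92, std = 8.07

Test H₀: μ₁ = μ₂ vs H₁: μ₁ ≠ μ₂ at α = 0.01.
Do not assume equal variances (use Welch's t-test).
Welch's two-sample t-test:
H₀: μ₁ = μ₂
H₁: μ₁ ≠ μ₂
s₁²/n₁ = 13.57²/38 = 4.8459,  s₂²/n₂ = 8.07²/31 = 2.1008
SE = √(s₁²/n₁ + s₂²/n₂) = √(4.8459 + 2.1008) = 2.6357
df (Welch-Satterthwaite) = (s₁²/n₁ + s₂²/n₂)² / [(s₁²/n₁)²/(n₁-1) + (s₂²/n₂)²/(n₂-1)] ≈ 61.73
t = (x̄₁ - x̄₂) / SE = (51.50 - 60.92) / 2.6357 = -9.42 / 2.6357 = -3.574
p-value = 0.0007

Since p-value < α = 0.01, we reject H₀.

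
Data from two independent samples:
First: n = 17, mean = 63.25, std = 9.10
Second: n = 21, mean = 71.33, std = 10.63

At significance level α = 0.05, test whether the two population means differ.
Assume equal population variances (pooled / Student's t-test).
Student's two-sample t-test (equal variances):
H₀: μ₁ = μ₂
H₁: μ₁ ≠ μ₂
df = n₁ + n₂ - 2 = 36
Pooled variance s_p² = [(n₁-1)s₁² + (n₂-1)s₂²] / (n₁ + n₂ - 2) = [(16)(9.10²) + (20)(10.63²)] / 36 = 99.5805
SE = √(s_p²(1/n₁ + 1/n₂)) = √(99.5805 × (1/17 + 1/21)) = 3.2557
t = (x̄₁ - x̄₂) / SE = (63.25 - 71.33) / 3.2557 = -8.08 / 3.2557 = -2.482
p-value = 0.0179

Since p-value < α = 0.05, we reject H₀.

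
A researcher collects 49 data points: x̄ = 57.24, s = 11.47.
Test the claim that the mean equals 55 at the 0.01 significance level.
One-sample t-test:
H₀: μ = 55
H₁: μ ≠ 55
df = n - 1 = 48
t = (x̄ - μ₀) / (s/√n) = (57.24 - 55) / (11.47/√49) = 1.367
p-value = 0.1780

Since p-value > α = 0.01, we fail to reject H₀.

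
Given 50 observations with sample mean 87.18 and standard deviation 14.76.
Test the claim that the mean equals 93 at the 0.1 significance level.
One-sample t-test:
H₀: μ = 93
H₁: μ ≠ 93
df = n - 1 = 49
t = (x̄ - μ₀) / (s/√n) = (87.18 - 93) / (14.76/√50) = -2.788
p-value = 0.0075

Since p-value < α = 0.1, we reject H₀.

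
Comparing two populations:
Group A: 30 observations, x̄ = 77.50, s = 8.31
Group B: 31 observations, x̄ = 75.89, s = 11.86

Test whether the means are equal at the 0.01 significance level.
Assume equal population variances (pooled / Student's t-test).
Student's two-sample t-test (equal variances):
H₀: μ₁ = μ₂
H₁: μ₁ ≠ μ₂
df = n₁ + n₂ - 2 = 59
Pooled variance s_p² = [(n₁-1)s₁² + (n₂-1)s₂²] / (n₁ + n₂ - 2) = [(29)(8.31²) + (30)(11.86²)] / 59 = 105.4647
SE = √(s_p²(1/n₁ + 1/n₂)) = √(105.4647 × (1/30 + 1/31)) = 2.6301
t = (x̄₁ - x̄₂) / SE = (77.50 - 75.89) / 2.6301 = 1.61 / 2.6301 = 0.612
p-value = 0.5428

Since p-value > α = 0.01, we fail to reject H₀.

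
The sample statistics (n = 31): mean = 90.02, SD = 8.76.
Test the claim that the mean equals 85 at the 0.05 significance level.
One-sample t-test:
H₀: μ = 85
H₁: μ ≠ 85
df = n - 1 = 30
t = (x̄ - μ₀) / (s/√n) = (90.02 - 85) / (8.76/√31) = 3.191
p-value = 0.0033

Since p-value < α = 0.05, we reject H₀.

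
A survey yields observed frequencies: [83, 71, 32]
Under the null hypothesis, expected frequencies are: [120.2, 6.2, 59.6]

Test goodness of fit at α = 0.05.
Chi-square goodness of fit test:
H₀: observed counts match expected distribution
H₁: observed counts differ from expected distribution
df = k - 1 = 2
χ² = Σ(O - E)²/E
   = (83 - 120.2)²/120.2 + (71 - 6.2)²/6.2 + (32 - 59.6)²/59.6
   = 11.513 + 677.265 + 12.781
   = 701.56
p-value < 0.0001

Since p-value < α = 0.05, we reject H₀.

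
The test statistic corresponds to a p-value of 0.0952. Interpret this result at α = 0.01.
Since p = 0.0952 > α = 0.01, fail to reject H₀.
There is insufficient evidence to reject the null hypothesis; the result is not statistically significant at the 0.01 level.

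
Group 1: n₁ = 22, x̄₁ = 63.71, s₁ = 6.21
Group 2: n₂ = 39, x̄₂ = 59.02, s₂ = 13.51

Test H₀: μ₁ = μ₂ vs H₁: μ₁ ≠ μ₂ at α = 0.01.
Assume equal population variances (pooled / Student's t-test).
Student's two-sample t-test (equal variances):
H₀: μ₁ = μ₂
H₁: μ₁ ≠ μ₂
df = n₁ + n₂ - 2 = 59
Pooled variance s_p² = [(n₁-1)s₁² + (n₂-1)s₂²] / (n₁ + n₂ - 2) = [(21)(6.21²) + (38)(13.51²)] / 59 = 131.2815
SE = √(s_p²(1/n₁ + 1/n₂)) = √(131.2815 × (1/22 + 1/39)) = 3.0551
t = (x̄₁ - x̄₂) / SE = (63.71 - 59.02) / 3.0551 = 4.69 / 3.0551 = 1.535
p-value = 0.1301

Since p-value > α = 0.01, we fail to reject H₀.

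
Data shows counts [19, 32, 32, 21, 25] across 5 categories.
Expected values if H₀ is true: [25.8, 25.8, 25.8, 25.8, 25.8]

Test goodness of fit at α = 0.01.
Chi-square goodness of fit test:
H₀: observed counts match expected distribution
H₁: observed counts differ from expected distribution
df = k - 1 = 4
χ² = Σ(O - E)²/E
   = (19 - 25.8)²/25.8 + (32 - 25.8)²/25.8 + (32 - 25.8)²/25.8 + (21 - 25.8)²/25.8 + (25 - 25.8)²/25.8
   = 1.792 + 1.490 + 1.490 + 0.893 + 0.025
   = 5.69
p-value = 0.2235

Since p-value > α = 0.01, we fail to reject H₀.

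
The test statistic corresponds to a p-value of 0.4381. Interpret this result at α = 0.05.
Since p = 0.4381 > α = 0.05, fail to reject H₀.
There is insufficient evidence to reject the null hypothesis; the result is not statistically significant at the 0.05 level.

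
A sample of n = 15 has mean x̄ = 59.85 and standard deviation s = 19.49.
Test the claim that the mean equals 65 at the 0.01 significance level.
One-sample t-test:
H₀: μ = 65
H₁: μ ≠ 65
df = n - 1 = 14
t = (x̄ - μ₀) / (s/√n) = (59.85 - 65) / (19.49/√15) = -1.023
p-value = 0.3235

Since p-value > α = 0.01, we fail to reject H₀.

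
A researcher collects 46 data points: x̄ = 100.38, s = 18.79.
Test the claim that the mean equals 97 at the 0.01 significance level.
One-sample t-test:
H₀: μ = 97
H₁: μ ≠ 97
df = n - 1 = 45
t = (x̄ - μ₀) / (s/√n) = (100.38 - 97) / (18.79/√46) = 1.220
p-value = 0.2288

Since p-value > α = 0.01, we fail to reject H₀.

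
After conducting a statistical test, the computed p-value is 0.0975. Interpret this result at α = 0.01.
Since p = 0.0975 > α = 0.01, fail to reject H₀.
There is insufficient evidence to reject the null hypothesis; the result is not statistically significant at the 0.01 level.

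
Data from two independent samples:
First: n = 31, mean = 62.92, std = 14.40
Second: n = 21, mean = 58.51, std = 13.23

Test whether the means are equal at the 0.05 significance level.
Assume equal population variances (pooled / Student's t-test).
Student's two-sample t-test (equal variances):
H₀: μ₁ = μ₂
H₁: μ₁ ≠ μ₂
df = n₁ + n₂ - 2 = 50
Pooled variance s_p² = [(n₁-1)s₁² + (n₂-1)s₂²] / (n₁ + n₂ - 2) = [(30)(14.40²) + (20)(13.23²)] / 50 = 194.4292
SE = √(s_p²(1/n₁ + 1/n₂)) = √(194.4292 × (1/31 + 1/21)) = 3.9409
t = (x̄₁ - x̄₂) / SE = (62.92 - 58.51) / 3.9409 = 4.41 / 3.9409 = 1.119
p-value = 0.2685

Since p-value > α = 0.05, we fail to reject H₀.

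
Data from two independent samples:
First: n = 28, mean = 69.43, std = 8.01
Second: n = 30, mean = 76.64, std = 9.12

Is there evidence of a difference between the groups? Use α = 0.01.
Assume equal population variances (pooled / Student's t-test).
Student's two-sample t-test (equal variances):
H₀: μ₁ = μ₂
H₁: μ₁ ≠ μ₂
df = n₁ + n₂ - 2 = 56
Pooled variance s_p² = [(n₁-1)s₁² + (n₂-1)s₂²] / (n₁ + n₂ - 2) = [(27)(8.01²) + (29)(9.12²)] / 56 = 74.0068
SE = √(s_p²(1/n₁ + 1/n₂)) = √(74.0068 × (1/28 + 1/30)) = 2.2605
t = (x̄₁ - x̄₂) / SE = (69.43 - 76.64) / 2.2605 = -7.21 / 2.2605 = -3.190
p-value = 0.0023

Since p-value < α = 0.01, we reject H₀.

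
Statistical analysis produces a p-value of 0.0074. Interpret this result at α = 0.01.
Since p = 0.0074 < α = 0.01, reject H₀.
There is sufficient evidence to reject the null hypothesis; the result is statistically significant at the 0.01 level.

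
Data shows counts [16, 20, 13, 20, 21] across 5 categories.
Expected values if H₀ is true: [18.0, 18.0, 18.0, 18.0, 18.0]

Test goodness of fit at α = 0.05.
Chi-square goodness of fit test:
H₀: observed counts match expected distribution
H₁: observed counts differ from expected distribution
df = k - 1 = 4
χ² = Σ(O - E)²/E
   = (16 - 18.0)²/18.0 + (20 - 18.0)²/18.0 + (13 - 18.0)²/18.0 + (20 - 18.0)²/18.0 + (21 - 18.0)²/18.0
   = 0.222 + 0.222 + 1.389 + 0.222 + 0.500
   = 2.56
p-value = 0.6347

Since p-value > α = 0.05, we fail to reject H₀.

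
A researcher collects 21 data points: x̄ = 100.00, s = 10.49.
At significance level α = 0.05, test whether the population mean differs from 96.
One-sample t-test:
H₀: μ = 96
H₁: μ ≠ 96
df = n - 1 = 20
t = (x̄ - μ₀) / (s/√n) = (100.00 - 96) / (10.49/√21) = 1.747
p-value = 0.0959

Since p-value > α = 0.05, we fail to reject H₀.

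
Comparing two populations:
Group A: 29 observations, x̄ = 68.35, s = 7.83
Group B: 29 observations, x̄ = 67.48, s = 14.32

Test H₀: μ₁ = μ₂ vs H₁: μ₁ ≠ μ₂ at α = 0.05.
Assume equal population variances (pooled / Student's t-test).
Student's two-sample t-test (equal variances):
H₀: μ₁ = μ₂
H₁: μ₁ ≠ μ₂
df = n₁ + n₂ - 2 = 56
Pooled variance s_p² = [(n₁-1)s₁² + (n₂-1)s₂²] / (n₁ + n₂ - 2) = [(28)(7.83²) + (28)(14.32²)] / 56 = 133.1856
SE = √(s_p²(1/n₁ + 1/n₂)) = √(133.1856 × (1/29 + 1/29)) = 3.0307
t = (x̄₁ - x̄₂) / SE = (68.35 - 67.48) / 3.0307 = 0.87 / 3.0307 = 0.287
p-value = 0.7751

Since p-value > α = 0.05, we fail to reject H₀.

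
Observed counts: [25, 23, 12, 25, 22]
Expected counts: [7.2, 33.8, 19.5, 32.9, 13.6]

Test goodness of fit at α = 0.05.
Chi-square goodness of fit test:
H₀: observed counts match expected distribution
H₁: observed counts differ from expected distribution
df = k - 1 = 4
χ² = Σ(O - E)²/E
   = (25 - 7.2)²/7.2 + (23 - 33.8)²/33.8 + (12 - 19.5)²/19.5 + (25 - 32.9)²/32.9 + (22 - 13.6)²/13.6
   = 44.006 + 3.451 + 2.885 + 1.897 + 5.188
   = 57.43
p-value < 0.0001

Since p-value < α = 0.05, we reject H₀.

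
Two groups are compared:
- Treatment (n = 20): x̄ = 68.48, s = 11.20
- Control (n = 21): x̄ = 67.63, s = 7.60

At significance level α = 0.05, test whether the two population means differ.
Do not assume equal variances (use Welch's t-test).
Welch's two-sample t-test:
H₀: μ₁ = μ₂
H₁: μ₁ ≠ μ₂
s₁²/n₁ = 11.20²/20 = 6.2720,  s₂²/n₂ = 7.60²/21 = 2.7505
SE = √(s₁²/n₁ + s₂²/n₂) = √(6.2720 + 2.7505) = 3.0037
df (Welch-Satterthwaite) = (s₁²/n₁ + s₂²/n₂)² / [(s₁²/n₁)²/(n₁-1) + (s₂²/n₂)²/(n₂-1)] ≈ 33.24
t = (x̄₁ - x̄₂) / SE = (68.48 - 67.63) / 3.0037 = 0.85 / 3.0037 = 0.283
p-value = 0.7789

Since p-value > α = 0.05, we fail to reject H₀.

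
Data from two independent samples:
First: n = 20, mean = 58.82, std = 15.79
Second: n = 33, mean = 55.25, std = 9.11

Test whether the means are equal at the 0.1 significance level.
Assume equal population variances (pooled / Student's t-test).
Student's two-sample t-test (equal variances):
H₀: μ₁ = μ₂
H₁: μ₁ ≠ μ₂
df = n₁ + n₂ - 2 = 51
Pooled variance s_p² = [(n₁-1)s₁² + (n₂-1)s₂²] / (n₁ + n₂ - 2) = [(19)(15.79²) + (32)(9.11²)] / 51 = 144.9589
SE = √(s_p²(1/n₁ + 1/n₂)) = √(144.9589 × (1/20 + 1/33)) = 3.4118
t = (x̄₁ - x̄₂) / SE = (58.82 - 55.25) / 3.4118 = 3.57 / 3.4118 = 1.046
p-value = 0.3003

Since p-value > α = 0.1, we fail to reject H₀.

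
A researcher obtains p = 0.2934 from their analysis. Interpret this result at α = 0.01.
Since p = 0.2934 > α = 0.01, fail to reject H₀.
There is insufficient evidence to reject the null hypothesis; the result is not statistically significant at the 0.01 level.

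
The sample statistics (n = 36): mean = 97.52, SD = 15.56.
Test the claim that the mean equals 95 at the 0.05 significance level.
One-sample t-test:
H₀: μ = 95
H₁: μ ≠ 95
df = n - 1 = 35
t = (x̄ - μ₀) / (s/√n) = (97.52 - 95) / (15.56/√36) = 0.972
p-value = 0.3379

Since p-value > α = 0.05, we fail to reject H₀.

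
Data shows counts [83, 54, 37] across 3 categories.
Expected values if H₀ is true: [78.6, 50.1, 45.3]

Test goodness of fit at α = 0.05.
Chi-square goodness of fit test:
H₀: observed counts match expected distribution
H₁: observed counts differ from expected distribution
df = k - 1 = 2
χ² = Σ(O - E)²/E
   = (83 - 78.6)²/78.6 + (54 - 50.1)²/50.1 + (37 - 45.3)²/45.3
   = 0.246 + 0.304 + 1.521
   = 2.07
p-value = 0.3551

Since p-value > α = 0.05, we fail to reject H₀.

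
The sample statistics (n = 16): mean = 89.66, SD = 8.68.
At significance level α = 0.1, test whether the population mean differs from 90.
One-sample t-test:
H₀: μ = 90
H₁: μ ≠ 90
df = n - 1 = 15
t = (x̄ - μ₀) / (s/√n) = (89.66 - 90) / (8.68/√16) = -0.157
p-value = 0.8776

Since p-value > α = 0.1, we fail to reject H₀.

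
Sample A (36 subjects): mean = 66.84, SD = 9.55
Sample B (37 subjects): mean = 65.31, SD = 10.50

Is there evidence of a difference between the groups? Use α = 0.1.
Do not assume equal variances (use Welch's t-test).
Welch's two-sample t-test:
H₀: μ₁ = μ₂
H₁: μ₁ ≠ μ₂
s₁²/n₁ = 9.55²/36 = 2.5334,  s₂²/n₂ = 10.50²/37 = 2.9797
SE = √(s₁²/n₁ + s₂²/n₂) = √(2.5334 + 2.9797) = 2.3480
df (Welch-Satterthwaite) = (s₁²/n₁ + s₂²/n₂)² / [(s₁²/n₁)²/(n₁-1) + (s₂²/n₂)²/(n₂-1)] ≈ 70.68
t = (x̄₁ - x̄₂) / SE = (66.84 - 65.31) / 2.3480 = 1.53 / 2.3480 = 0.652
p-value = 0.5168

Since p-value > α = 0.1, we fail to reject H₀.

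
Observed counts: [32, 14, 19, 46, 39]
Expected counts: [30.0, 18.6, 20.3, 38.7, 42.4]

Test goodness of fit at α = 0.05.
Chi-square goodness of fit test:
H₀: observed counts match expected distribution
H₁: observed counts differ from expected distribution
df = k - 1 = 4
χ² = Σ(O - E)²/E
   = (32 - 30.0)²/30.0 + (14 - 18.6)²/18.6 + (19 - 20.3)²/20.3 + (46 - 38.7)²/38.7 + (39 - 42.4)²/42.4
   = 0.133 + 1.138 + 0.083 + 1.377 + 0.273
   = 3.00
p-value = 0.5572

Since p-value > α = 0.05, we fail to reject H₀.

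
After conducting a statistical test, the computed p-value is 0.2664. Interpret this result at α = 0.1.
Since p = 0.2664 > α = 0.1, fail to reject H₀.
There is insufficient evidence to reject the null hypothesis; the result is not statistically significant at the 0.1 level.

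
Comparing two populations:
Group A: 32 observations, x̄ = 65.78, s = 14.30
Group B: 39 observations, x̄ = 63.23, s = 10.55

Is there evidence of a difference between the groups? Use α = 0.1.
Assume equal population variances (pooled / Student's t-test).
Student's two-sample t-test (equal variances):
H₀: μ₁ = μ₂
H₁: μ₁ ≠ μ₂
df = n₁ + n₂ - 2 = 69
Pooled variance s_p² = [(n₁-1)s₁² + (n₂-1)s₂²] / (n₁ + n₂ - 2) = [(31)(14.30²) + (38)(10.55²)] / 69 = 153.1693
SE = √(s_p²(1/n₁ + 1/n₂)) = √(153.1693 × (1/32 + 1/39)) = 2.9519
t = (x̄₁ - x̄₂) / SE = (65.78 - 63.23) / 2.9519 = 2.55 / 2.9519 = 0.864
p-value = 0.3907

Since p-value > α = 0.1, we fail to reject H₀.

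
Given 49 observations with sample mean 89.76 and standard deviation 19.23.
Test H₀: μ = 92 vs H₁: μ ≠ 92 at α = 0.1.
One-sample t-test:
H₀: μ = 92
H₁: μ ≠ 92
df = n - 1 = 48
t = (x̄ - μ₀) / (s/√n) = (89.76 - 92) / (19.23/√49) = -0.815
p-value = 0.4189

Since p-value > α = 0.1, we fail to reject H₀.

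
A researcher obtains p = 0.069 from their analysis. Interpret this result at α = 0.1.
Since p = 0.069 < α = 0.1, reject H₀.
There is sufficient evidence to reject the null hypothesis; the result is statistically significant at the 0.1 level.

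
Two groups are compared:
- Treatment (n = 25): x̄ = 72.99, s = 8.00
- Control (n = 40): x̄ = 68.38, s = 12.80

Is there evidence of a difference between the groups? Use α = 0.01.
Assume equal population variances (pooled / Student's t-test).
Student's two-sample t-test (equal variances):
H₀: μ₁ = μ₂
H₁: μ₁ ≠ μ₂
df = n₁ + n₂ - 2 = 63
Pooled variance s_p² = [(n₁-1)s₁² + (n₂-1)s₂²] / (n₁ + n₂ - 2) = [(24)(8.00²) + (39)(12.80²)] / 63 = 125.8057
SE = √(s_p²(1/n₁ + 1/n₂)) = √(125.8057 × (1/25 + 1/40)) = 2.8596
t = (x̄₁ - x̄₂) / SE = (72.99 - 68.38) / 2.8596 = 4.61 / 2.8596 = 1.612
p-value = 0.1119

Since p-value > α = 0.01, we fail to reject H₀.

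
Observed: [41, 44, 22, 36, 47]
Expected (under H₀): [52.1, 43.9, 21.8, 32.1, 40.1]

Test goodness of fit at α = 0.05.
Chi-square goodness of fit test:
H₀: observed counts match expected distribution
H₁: observed counts differ from expected distribution
df = k - 1 = 4
χ² = Σ(O - E)²/E
   = (41 - 52.1)²/52.1 + (44 - 43.9)²/43.9 + (22 - 21.8)²/21.8 + (36 - 32.1)²/32.1 + (47 - 40.1)²/40.1
   = 2.365 + 0.000 + 0.002 + 0.474 + 1.187
   = 4.03
p-value = 0.4022

Since p-value > α = 0.05, we fail to reject H₀.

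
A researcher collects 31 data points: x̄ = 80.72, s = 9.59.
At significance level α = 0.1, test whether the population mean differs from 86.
One-sample t-test:
H₀: μ = 86
H₁: μ ≠ 86
df = n - 1 = 30
t = (x̄ - μ₀) / (s/√n) = (80.72 - 86) / (9.59/√31) = -3.065
p-value = 0.0046

Since p-value < α = 0.1, we reject H₀.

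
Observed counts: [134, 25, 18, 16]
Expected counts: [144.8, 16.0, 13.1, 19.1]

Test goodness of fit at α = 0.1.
Chi-square goodness of fit test:
H₀: observed counts match expected distribution
H₁: observed counts differ from expected distribution
df = k - 1 = 3
χ² = Σ(O - E)²/E
   = (134 - 144.8)²/144.8 + (25 - 16.0)²/16.0 + (18 - 13.1)²/13.1 + (16 - 19.1)²/19.1
   = 0.806 + 5.062 + 1.833 + 0.503
   = 8.20
p-value = 0.0420

Since p-value < α = 0.1, we reject H₀.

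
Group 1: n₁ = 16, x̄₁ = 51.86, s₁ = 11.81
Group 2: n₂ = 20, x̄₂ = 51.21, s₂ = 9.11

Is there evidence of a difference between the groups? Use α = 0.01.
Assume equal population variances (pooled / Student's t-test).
Student's two-sample t-test (equal variances):
H₀: μ₁ = μ₂
H₁: μ₁ ≠ μ₂
df = n₁ + n₂ - 2 = 34
Pooled variance s_p² = [(n₁-1)s₁² + (n₂-1)s₂²] / (n₁ + n₂ - 2) = [(15)(11.81²) + (19)(9.11²)] / 34 = 107.9115
SE = √(s_p²(1/n₁ + 1/n₂)) = √(107.9115 × (1/16 + 1/20)) = 3.4843
t = (x̄₁ - x̄₂) / SE = (51.86 - 51.21) / 3.4843 = 0.65 / 3.4843 = 0.187
p-value = 0.8531

Since p-value > α = 0.01, we fail to reject H₀.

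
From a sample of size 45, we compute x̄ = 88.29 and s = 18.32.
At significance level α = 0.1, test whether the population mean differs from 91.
One-sample t-test:
H₀: μ = 91
H₁: μ ≠ 91
df = n - 1 = 44
t = (x̄ - μ₀) / (s/√n) = (88.29 - 91) / (18.32/√45) = -0.992
p-value = 0.3265

Since p-value > α = 0.1, we fail to reject H₀.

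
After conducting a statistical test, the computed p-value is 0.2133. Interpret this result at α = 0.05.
Since p = 0.2133 > α = 0.05, fail to reject H₀.
There is insufficient evidence to reject the null hypothesis; the result is not statistically significant at the 0.05 level.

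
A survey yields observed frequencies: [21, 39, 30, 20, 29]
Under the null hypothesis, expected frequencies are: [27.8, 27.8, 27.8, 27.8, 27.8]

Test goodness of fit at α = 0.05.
Chi-square goodness of fit test:
H₀: observed counts match expected distribution
H₁: observed counts differ from expected distribution
df = k - 1 = 4
χ² = Σ(O - E)²/E
   = (21 - 27.8)²/27.8 + (39 - 27.8)²/27.8 + (30 - 27.8)²/27.8 + (20 - 27.8)²/27.8 + (29 - 27.8)²/27.8
   = 1.663 + 4.512 + 0.174 + 2.188 + 0.052
   = 8.59
p-value = 0.0722

Since p-value > α = 0.05, we fail to reject H₀.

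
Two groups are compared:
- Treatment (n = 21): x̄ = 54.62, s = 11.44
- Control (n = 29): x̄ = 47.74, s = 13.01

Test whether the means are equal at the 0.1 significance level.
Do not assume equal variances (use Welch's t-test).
Welch's two-sample t-test:
H₀: μ₁ = μ₂
H₁: μ₁ ≠ μ₂
s₁²/n₁ = 11.44²/21 = 6.2321,  s₂²/n₂ = 13.01²/29 = 5.8366
SE = √(s₁²/n₁ + s₂²/n₂) = √(6.2321 + 5.8366) = 3.4740
df (Welch-Satterthwaite) = (s₁²/n₁ + s₂²/n₂)² / [(s₁²/n₁)²/(n₁-1) + (s₂²/n₂)²/(n₂-1)] ≈ 46.11
t = (x̄₁ - x̄₂) / SE = (54.62 - 47.74) / 3.4740 = 6.88 / 3.4740 = 1.980
p-value = 0.0536

Since p-value < α = 0.1, we reject H₀.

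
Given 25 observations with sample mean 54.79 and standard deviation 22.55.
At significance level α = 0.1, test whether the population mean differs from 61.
One-sample t-test:
H₀: μ = 61
H₁: μ ≠ 61
df = n - 1 = 24
t = (x̄ - μ₀) / (s/√n) = (54.79 - 61) / (22.55/√25) = -1.377
p-value = 0.1812

Since p-value > α = 0.1, we fail to reject H₀.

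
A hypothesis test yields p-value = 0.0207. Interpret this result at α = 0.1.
Since p = 0.0207 < α = 0.1, reject H₀.
There is sufficient evidence to reject the null hypothesis; the result is statistically significant at the 0.1 level.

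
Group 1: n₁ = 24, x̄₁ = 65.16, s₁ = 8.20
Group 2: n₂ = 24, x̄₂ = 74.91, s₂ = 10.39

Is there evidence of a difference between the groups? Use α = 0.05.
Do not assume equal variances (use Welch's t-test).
Welch's two-sample t-test:
H₀: μ₁ = μ₂
H₁: μ₁ ≠ μ₂
s₁²/n₁ = 8.20²/24 = 2.8017,  s₂²/n₂ = 10.39²/24 = 4.4980
SE = √(s₁²/n₁ + s₂²/n₂) = √(2.8017 + 4.4980) = 2.7018
df (Welch-Satterthwaite) = (s₁²/n₁ + s₂²/n₂)² / [(s₁²/n₁)²/(n₁-1) + (s₂²/n₂)²/(n₂-1)] ≈ 43.64
t = (x̄₁ - x̄₂) / SE = (65.16 - 74.91) / 2.7018 = -9.75 / 2.7018 = -3.609
p-value = 0.0008

Since p-value < α = 0.05, we reject H₀.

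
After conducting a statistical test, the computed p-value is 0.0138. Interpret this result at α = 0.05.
Since p = 0.0138 < α = 0.05, reject H₀.
There is sufficient evidence to reject the null hypothesis; the result is statistically significant at the 0.05 level.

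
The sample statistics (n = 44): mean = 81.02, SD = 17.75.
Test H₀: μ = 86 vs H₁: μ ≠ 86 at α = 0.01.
One-sample t-test:
H₀: μ = 86
H₁: μ ≠ 86
df = n - 1 = 43
t = (x̄ - μ₀) / (s/√n) = (81.02 - 86) / (17.75/√44) = -1.861
p-value = 0.0696

Since p-value > α = 0.01, we fail to reject H₀.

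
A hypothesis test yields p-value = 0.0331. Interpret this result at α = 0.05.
Since p = 0.0331 < α = 0.05, reject H₀.
There is sufficient evidence to reject the null hypothesis; the result is statistically significant at the 0.05 level.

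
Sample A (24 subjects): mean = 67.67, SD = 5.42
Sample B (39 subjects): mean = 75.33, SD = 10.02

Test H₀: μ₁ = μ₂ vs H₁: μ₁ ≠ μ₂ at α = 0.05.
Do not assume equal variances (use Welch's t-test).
Welch's two-sample t-test:
H₀: μ₁ = μ₂
H₁: μ₁ ≠ μ₂
s₁²/n₁ = 5.42²/24 = 1.2240,  s₂²/n₂ = 10.02²/39 = 2.5744
SE = √(s₁²/n₁ + s₂²/n₂) = √(1.2240 + 2.5744) = 1.9489
df (Welch-Satterthwaite) = (s₁²/n₁ + s₂²/n₂)² / [(s₁²/n₁)²/(n₁-1) + (s₂²/n₂)²/(n₂-1)] ≈ 60.23
t = (x̄₁ - x̄₂) / SE = (67.67 - 75.33) / 1.9489 = -7.66 / 1.9489 = -3.930
p-value = 0.0002

Since p-value < α = 0.05, we reject H₀.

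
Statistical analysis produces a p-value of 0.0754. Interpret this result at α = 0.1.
Since p = 0.0754 < α = 0.1, reject H₀.
There is sufficient evidence to reject the null hypothesis; the result is statistically significant at the 0.1 level.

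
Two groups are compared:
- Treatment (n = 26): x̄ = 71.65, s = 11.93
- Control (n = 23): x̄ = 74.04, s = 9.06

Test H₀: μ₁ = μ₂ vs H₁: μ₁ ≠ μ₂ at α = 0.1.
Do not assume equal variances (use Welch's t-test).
Welch's two-sample t-test:
H₀: μ₁ = μ₂
H₁: μ₁ ≠ μ₂
s₁²/n₁ = 11.93²/26 = 5.4740,  s₂²/n₂ = 9.06²/23 = 3.5689
SE = √(s₁²/n₁ + s₂²/n₂) = √(5.4740 + 3.5689) = 3.0071
df (Welch-Satterthwaite) = (s₁²/n₁ + s₂²/n₂)² / [(s₁²/n₁)²/(n₁-1) + (s₂²/n₂)²/(n₂-1)] ≈ 46.00
t = (x̄₁ - x̄₂) / SE = (71.65 - 74.04) / 3.0071 = -2.39 / 3.0071 = -0.795
p-value = 0.4308

Since p-value > α = 0.1, we fail to reject H₀.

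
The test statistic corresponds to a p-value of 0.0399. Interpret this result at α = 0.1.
Since p = 0.0399 < α = 0.1, reject H₀.
There is sufficient evidence to reject the null hypothesis; the result is statistically significant at the 0.1 level.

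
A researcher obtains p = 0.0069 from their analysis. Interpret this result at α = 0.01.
Since p = 0.0069 < α = 0.01, reject H₀.
There is sufficient evidence to reject the null hypothesis; the result is statistically significant at the 0.01 level.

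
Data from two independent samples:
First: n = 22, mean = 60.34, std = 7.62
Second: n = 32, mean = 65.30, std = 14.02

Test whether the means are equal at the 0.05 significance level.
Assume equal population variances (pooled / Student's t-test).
Student's two-sample t-test (equal variances):
H₀: μ₁ = μ₂
H₁: μ₁ ≠ μ₂
df = n₁ + n₂ - 2 = 52
Pooled variance s_p² = [(n₁-1)s₁² + (n₂-1)s₂²] / (n₁ + n₂ - 2) = [(21)(7.62²) + (31)(14.02²)] / 52 = 140.6293
SE = √(s_p²(1/n₁ + 1/n₂)) = √(140.6293 × (1/22 + 1/32)) = 3.2843
t = (x̄₁ - x̄₂) / SE = (60.34 - 65.30) / 3.2843 = -4.96 / 3.2843 = -1.510
p-value = 0.1370

Since p-value > α = 0.05, we fail to reject H₀.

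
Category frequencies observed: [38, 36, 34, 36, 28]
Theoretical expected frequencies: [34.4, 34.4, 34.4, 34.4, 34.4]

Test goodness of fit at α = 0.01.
Chi-square goodness of fit test:
H₀: observed counts match expected distribution
H₁: observed counts differ from expected distribution
df = k - 1 = 4
χ² = Σ(O - E)²/E
   = (38 - 34.4)²/34.4 + (36 - 34.4)²/34.4 + (34 - 34.4)²/34.4 + (36 - 34.4)²/34.4 + (28 - 34.4)²/34.4
   = 0.377 + 0.074 + 0.005 + 0.074 + 1.191
   = 1.72
p-value = 0.7869

Since p-value > α = 0.01, we fail to reject H₀.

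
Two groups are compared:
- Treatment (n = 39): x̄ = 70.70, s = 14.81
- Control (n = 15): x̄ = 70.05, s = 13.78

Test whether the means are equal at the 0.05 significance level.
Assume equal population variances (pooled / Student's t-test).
Student's two-sample t-test (equal variances):
H₀: μ₁ = μ₂
H₁: μ₁ ≠ μ₂
df = n₁ + n₂ - 2 = 52
Pooled variance s_p² = [(n₁-1)s₁² + (n₂-1)s₂²] / (n₁ + n₂ - 2) = [(38)(14.81²) + (14)(13.78²)] / 52 = 211.4079
SE = √(s_p²(1/n₁ + 1/n₂)) = √(211.4079 × (1/39 + 1/15)) = 4.4175
t = (x̄₁ - x̄₂) / SE = (70.70 - 70.05) / 4.4175 = 0.65 / 4.4175 = 0.147
p-value = 0.8836

Since p-value > α = 0.05, we fail to reject H₀.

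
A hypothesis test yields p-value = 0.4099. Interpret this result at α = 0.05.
Since p = 0.4099 > α = 0.05, fail to reject H₀.
There is insufficient evidence to reject the null hypothesis; the result is not statistically significant at the 0.05 level.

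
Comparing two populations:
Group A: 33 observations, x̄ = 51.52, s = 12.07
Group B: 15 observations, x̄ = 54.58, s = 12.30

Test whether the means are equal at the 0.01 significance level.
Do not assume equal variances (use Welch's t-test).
Welch's two-sample t-test:
H₀: μ₁ = μ₂
H₁: μ₁ ≠ μ₂
s₁²/n₁ = 12.07²/33 = 4.4147,  s₂²/n₂ = 12.30²/15 = 10.0860
SE = √(s₁²/n₁ + s₂²/n₂) = √(4.4147 + 10.0860) = 3.8080
df (Welch-Satterthwaite) = (s₁²/n₁ + s₂²/n₂)² / [(s₁²/n₁)²/(n₁-1) + (s₂²/n₂)²/(n₂-1)] ≈ 26.70
t = (x̄₁ - x̄₂) / SE = (51.52 - 54.58) / 3.8080 = -3.06 / 3.8080 = -0.804
p-value = 0.4287

Since p-value > α = 0.01, we fail to reject H₀.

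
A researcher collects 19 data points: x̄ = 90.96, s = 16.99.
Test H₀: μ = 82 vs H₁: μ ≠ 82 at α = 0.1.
One-sample t-test:
H₀: μ = 82
H₁: μ ≠ 82
df = n - 1 = 18
t = (x̄ - μ₀) / (s/√n) = (90.96 - 82) / (16.99/√19) = 2.299
p-value = 0.0337

Since p-value < α = 0.1, we reject H₀.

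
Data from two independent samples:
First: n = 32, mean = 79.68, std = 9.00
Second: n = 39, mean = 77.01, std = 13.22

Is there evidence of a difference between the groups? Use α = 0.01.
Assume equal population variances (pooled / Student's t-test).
Student's two-sample t-test (equal variances):
H₀: μ₁ = μ₂
H₁: μ₁ ≠ μ₂
df = n₁ + n₂ - 2 = 69
Pooled variance s_p² = [(n₁-1)s₁² + (n₂-1)s₂²] / (n₁ + n₂ - 2) = [(31)(9.00²) + (38)(13.22²)] / 69 = 132.6406
SE = √(s_p²(1/n₁ + 1/n₂)) = √(132.6406 × (1/32 + 1/39)) = 2.7470
t = (x̄₁ - x̄₂) / SE = (79.68 - 77.01) / 2.7470 = 2.67 / 2.7470 = 0.972
p-value = 0.3345

Since p-value > α = 0.01, we fail to reject H₀.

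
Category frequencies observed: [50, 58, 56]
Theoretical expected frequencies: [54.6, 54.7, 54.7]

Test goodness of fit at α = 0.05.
Chi-square goodness of fit test:
H₀: observed counts match expected distribution
H₁: observed counts differ from expected distribution
df = k - 1 = 2
χ² = Σ(O - E)²/E
   = (50 - 54.6)²/54.6 + (58 - 54.7)²/54.7 + (56 - 54.7)²/54.7
   = 0.388 + 0.199 + 0.031
   = 0.62
p-value = 0.7344

Since p-value > α = 0.05, we fail to reject H₀.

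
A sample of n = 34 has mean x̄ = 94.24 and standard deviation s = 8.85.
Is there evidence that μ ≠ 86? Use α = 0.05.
One-sample t-test:
H₀: μ = 86
H₁: μ ≠ 86
df = n - 1 = 33
t = (x̄ - μ₀) / (s/√n) = (94.24 - 86) / (8.85/√34) = 5.429
p-value < 0.0001

Since p-value < α = 0.05, we reject H₀.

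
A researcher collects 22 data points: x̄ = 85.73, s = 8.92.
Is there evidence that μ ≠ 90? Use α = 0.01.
One-sample t-test:
H₀: μ = 90
H₁: μ ≠ 90
df = n - 1 = 21
t = (x̄ - μ₀) / (s/√n) = (85.73 - 90) / (8.92/√22) = -2.245
p-value = 0.0356

Since p-value > α = 0.01, we fail to reject H₀.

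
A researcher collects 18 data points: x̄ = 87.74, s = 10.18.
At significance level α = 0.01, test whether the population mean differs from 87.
One-sample t-test:
H₀: μ = 87
H₁: μ ≠ 87
df = n - 1 = 17
t = (x̄ - μ₀) / (s/√n) = (87.74 - 87) / (10.18/√18) = 0.308
p-value = 0.7615

Since p-value > α = 0.01, we fail to reject H₀.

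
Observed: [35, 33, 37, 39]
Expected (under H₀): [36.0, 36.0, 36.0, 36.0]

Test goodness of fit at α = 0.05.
Chi-square goodness of fit test:
H₀: observed counts match expected distribution
H₁: observed counts differ from expected distribution
df = k - 1 = 3
χ² = Σ(O - E)²/E
   = (35 - 36.0)²/36.0 + (33 - 36.0)²/36.0 + (37 - 36.0)²/36.0 + (39 - 36.0)²/36.0
   = 0.028 + 0.250 + 0.028 + 0.250
   = 0.56
p-value = 0.9065

Since p-value > α = 0.05, we fail to reject H₀.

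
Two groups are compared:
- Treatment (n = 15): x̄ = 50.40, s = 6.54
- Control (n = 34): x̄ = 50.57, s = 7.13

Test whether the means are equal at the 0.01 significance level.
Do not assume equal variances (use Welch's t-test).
Welch's two-sample t-test:
H₀: μ₁ = μ₂
H₁: μ₁ ≠ μ₂
s₁²/n₁ = 6.54²/15 = 2.8514,  s₂²/n₂ = 7.13²/34 = 1.4952
SE = √(s₁²/n₁ + s₂²/n₂) = √(2.8514 + 1.4952) = 2.0849
df (Welch-Satterthwaite) = (s₁²/n₁ + s₂²/n₂)² / [(s₁²/n₁)²/(n₁-1) + (s₂²/n₂)²/(n₂-1)] ≈ 29.13
t = (x̄₁ - x̄₂) / SE = (50.40 - 50.57) / 2.0849 = -0.17 / 2.0849 = -0.082
p-value = 0.9356

Since p-value > α = 0.01, we fail to reject H₀.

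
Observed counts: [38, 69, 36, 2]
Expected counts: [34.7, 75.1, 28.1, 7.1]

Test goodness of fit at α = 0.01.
Chi-square goodness of fit test:
H₀: observed counts match expected distribution
H₁: observed counts differ from expected distribution
df = k - 1 = 3
χ² = Σ(O - E)²/E
   = (38 - 34.7)²/34.7 + (69 - 75.1)²/75.1 + (36 - 28.1)²/28.1 + (2 - 7.1)²/7.1
   = 0.314 + 0.495 + 2.221 + 3.663
   = 6.69
p-value = 0.0823

Since p-value > α = 0.01, we fail to reject H₀.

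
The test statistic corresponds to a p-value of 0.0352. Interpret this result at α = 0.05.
Since p = 0.0352 < α = 0.05, reject H₀.
There is sufficient evidence to reject the null hypothesis; the result is statistically significant at the 0.05 level.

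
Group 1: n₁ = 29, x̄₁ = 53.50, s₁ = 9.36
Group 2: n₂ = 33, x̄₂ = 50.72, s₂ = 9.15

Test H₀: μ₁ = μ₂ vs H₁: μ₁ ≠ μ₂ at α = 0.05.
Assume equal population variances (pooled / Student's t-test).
Student's two-sample t-test (equal variances):
H₀: μ₁ = μ₂
H₁: μ₁ ≠ μ₂
df = n₁ + n₂ - 2 = 60
Pooled variance s_p² = [(n₁-1)s₁² + (n₂-1)s₂²] / (n₁ + n₂ - 2) = [(28)(9.36²) + (32)(9.15²)] / 60 = 85.5365
SE = √(s_p²(1/n₁ + 1/n₂)) = √(85.5365 × (1/29 + 1/33)) = 2.3540
t = (x̄₁ - x̄₂) / SE = (53.50 - 50.72) / 2.3540 = 2.78 / 2.3540 = 1.181
p-value = 0.2423

Since p-value > α = 0.05, we fail to reject H₀.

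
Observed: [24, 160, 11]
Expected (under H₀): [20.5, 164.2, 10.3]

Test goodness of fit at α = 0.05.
Chi-square goodness of fit test:
H₀: observed counts match expected distribution
H₁: observed counts differ from expected distribution
df = k - 1 = 2
χ² = Σ(O - E)²/E
   = (24 - 20.5)²/20.5 + (160 - 164.2)²/164.2 + (11 - 10.3)²/10.3
   = 0.598 + 0.107 + 0.048
   = 0.75
p-value = 0.6864

Since p-value > α = 0.05, we fail to reject H₀.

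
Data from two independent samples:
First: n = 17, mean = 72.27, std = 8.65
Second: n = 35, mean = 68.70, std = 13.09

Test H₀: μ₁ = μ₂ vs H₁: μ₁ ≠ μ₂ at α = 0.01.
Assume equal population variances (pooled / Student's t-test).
Student's two-sample t-test (equal variances):
H₀: μ₁ = μ₂
H₁: μ₁ ≠ μ₂
df = n₁ + n₂ - 2 = 50
Pooled variance s_p² = [(n₁-1)s₁² + (n₂-1)s₂²] / (n₁ + n₂ - 2) = [(16)(8.65²) + (34)(13.09²)] / 50 = 140.4599
SE = √(s_p²(1/n₁ + 1/n₂)) = √(140.4599 × (1/17 + 1/35)) = 3.5036
t = (x̄₁ - x̄₂) / SE = (72.27 - 68.70) / 3.5036 = 3.57 / 3.5036 = 1.019
p-value = 0.3131

Since p-value > α = 0.01, we fail to reject H₀.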